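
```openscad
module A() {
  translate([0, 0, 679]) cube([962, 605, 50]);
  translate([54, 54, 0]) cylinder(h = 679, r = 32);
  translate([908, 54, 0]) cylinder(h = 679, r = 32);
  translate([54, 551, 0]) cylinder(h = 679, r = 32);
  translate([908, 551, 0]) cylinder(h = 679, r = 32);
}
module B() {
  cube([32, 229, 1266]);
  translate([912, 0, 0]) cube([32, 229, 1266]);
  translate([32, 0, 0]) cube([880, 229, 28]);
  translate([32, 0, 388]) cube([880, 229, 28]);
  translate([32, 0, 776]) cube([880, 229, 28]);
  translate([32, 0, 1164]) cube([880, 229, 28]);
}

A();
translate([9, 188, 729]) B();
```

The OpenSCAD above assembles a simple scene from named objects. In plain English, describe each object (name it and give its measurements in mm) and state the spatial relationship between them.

A is a table: top 962 mm (x) × 605 mm (y), 50 mm thick, upper face at z = 729 mm, on four round legs of 64 mm diameter, each leg's bounding box inset 22 mm from the nearest pair of top edges, running from z = 0 to the bottom of the top.

B is an open bookshelf. Two side panels, each 32 mm thick, 229 mm deep and 1266 mm tall, stand 944 mm apart (outside-to-outside). Between them sit 4 shelves, each 28 mm thick and 229 mm deep, spanning the full gap between the sides. The bottom shelf rests on the floor (its underside at z = 0) and the clear gap between one shelf's top and the next shelf's underside is 360 mm.

The bookshelf is on top of the table, centred.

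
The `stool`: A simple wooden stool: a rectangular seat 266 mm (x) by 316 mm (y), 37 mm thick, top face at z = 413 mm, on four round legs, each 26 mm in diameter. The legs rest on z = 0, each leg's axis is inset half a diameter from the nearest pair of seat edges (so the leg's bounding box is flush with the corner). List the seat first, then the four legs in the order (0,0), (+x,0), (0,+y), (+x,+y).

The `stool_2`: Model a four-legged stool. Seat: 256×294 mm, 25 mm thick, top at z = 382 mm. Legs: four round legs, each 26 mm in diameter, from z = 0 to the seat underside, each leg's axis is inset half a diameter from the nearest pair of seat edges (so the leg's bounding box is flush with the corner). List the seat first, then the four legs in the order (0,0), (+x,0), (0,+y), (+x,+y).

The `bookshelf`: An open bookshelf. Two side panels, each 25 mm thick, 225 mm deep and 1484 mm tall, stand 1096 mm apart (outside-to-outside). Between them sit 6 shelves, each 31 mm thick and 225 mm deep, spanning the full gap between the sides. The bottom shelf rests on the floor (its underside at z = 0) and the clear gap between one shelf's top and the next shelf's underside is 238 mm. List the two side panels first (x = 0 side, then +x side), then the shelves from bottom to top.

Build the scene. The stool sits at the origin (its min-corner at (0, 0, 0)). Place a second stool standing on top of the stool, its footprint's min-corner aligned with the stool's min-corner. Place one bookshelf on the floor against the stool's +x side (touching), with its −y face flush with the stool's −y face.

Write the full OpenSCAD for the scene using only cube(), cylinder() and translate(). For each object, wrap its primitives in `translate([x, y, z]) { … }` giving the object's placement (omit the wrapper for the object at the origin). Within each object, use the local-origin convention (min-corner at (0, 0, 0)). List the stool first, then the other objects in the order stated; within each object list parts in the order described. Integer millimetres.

translate([0, 0, 376]) cube([266, 316, 37]);
translate([13, 13, 0]) cylinder(h = 376, r = 13);
translate([253, 13, 0]) cylinder(h = 376, r = 13);
translate([13, 303, 0]) cylinder(h = 376, r = 13);
translate([253, 303, 0]) cylinder(h = 376, r = 13);
translate([0, 0, 413]) {
  translate([0, 0, 357]) cube([256, 294, 25]);
  translate([13, 13, 0]) cylinder(h = 357, r = 13);
  translate([243, 13, 0]) cylinder(h = 357, r = 13);
  translate([13, 281, 0]) cylinder(h = 357, r = 13);
  translate([243, 281, 0]) cylinder(h = 357, r = 13);
}
translate([266, 0, 0]) {
  cube([25, 225, 1484]);
  translate([1071, 0, 0]) cube([25, 225, 1484]);
  translate([25, 0, 0]) cube([1046, 225, 31]);
  translate([25, 0, 269]) cube([1046, 225, 31]);
  translate([25, 0, 538]) cube([1046, 225, 31]);
  translate([25, 0, 807]) cube([1046, 225, 31]);
  translate([25, 0, 1076]) cube([1046, 225, 31]);
  translate([25, 0, 1345]) cube([1046, 225, 31]);
}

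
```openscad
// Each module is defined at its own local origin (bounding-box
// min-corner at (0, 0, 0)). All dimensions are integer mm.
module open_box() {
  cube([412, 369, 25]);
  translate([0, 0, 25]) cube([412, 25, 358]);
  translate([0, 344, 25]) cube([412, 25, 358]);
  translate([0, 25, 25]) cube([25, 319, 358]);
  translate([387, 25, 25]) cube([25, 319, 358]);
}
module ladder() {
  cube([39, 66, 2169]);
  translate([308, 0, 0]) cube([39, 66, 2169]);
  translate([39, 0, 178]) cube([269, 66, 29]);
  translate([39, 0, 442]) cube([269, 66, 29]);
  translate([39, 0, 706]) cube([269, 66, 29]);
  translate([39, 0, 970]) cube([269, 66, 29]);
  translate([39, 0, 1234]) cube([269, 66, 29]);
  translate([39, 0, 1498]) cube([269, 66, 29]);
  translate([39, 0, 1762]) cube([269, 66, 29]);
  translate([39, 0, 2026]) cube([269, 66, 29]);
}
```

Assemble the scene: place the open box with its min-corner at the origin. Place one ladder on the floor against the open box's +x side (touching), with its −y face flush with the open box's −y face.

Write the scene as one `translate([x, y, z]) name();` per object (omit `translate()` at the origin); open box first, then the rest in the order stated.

open_box();
translate([412, 0, 0]) ladder();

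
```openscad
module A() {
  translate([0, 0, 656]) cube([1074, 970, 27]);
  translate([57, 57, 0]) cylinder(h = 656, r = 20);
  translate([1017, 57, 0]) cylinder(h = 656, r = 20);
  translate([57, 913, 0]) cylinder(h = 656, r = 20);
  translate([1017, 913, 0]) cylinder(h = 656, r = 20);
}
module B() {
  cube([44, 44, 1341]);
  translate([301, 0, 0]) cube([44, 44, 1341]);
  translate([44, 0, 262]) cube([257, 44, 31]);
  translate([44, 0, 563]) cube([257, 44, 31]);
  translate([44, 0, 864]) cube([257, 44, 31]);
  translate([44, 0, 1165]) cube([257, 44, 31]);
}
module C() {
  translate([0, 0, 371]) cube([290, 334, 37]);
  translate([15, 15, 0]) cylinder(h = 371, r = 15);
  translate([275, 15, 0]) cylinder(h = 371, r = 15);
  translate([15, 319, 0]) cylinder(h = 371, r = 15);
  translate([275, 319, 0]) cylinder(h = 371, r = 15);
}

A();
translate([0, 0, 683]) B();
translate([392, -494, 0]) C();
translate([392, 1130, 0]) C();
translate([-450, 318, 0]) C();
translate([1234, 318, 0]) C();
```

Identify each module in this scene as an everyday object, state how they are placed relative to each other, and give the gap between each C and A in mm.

Each stool's nearest face is 160 mm from the table's bounding box.

A is a table. B is a ladder. C is a stool. The ladder is on top of the table. Four stools sit around the table at the −y, +y, −x, +x sides. The gap between each stool and the table is 160 mm.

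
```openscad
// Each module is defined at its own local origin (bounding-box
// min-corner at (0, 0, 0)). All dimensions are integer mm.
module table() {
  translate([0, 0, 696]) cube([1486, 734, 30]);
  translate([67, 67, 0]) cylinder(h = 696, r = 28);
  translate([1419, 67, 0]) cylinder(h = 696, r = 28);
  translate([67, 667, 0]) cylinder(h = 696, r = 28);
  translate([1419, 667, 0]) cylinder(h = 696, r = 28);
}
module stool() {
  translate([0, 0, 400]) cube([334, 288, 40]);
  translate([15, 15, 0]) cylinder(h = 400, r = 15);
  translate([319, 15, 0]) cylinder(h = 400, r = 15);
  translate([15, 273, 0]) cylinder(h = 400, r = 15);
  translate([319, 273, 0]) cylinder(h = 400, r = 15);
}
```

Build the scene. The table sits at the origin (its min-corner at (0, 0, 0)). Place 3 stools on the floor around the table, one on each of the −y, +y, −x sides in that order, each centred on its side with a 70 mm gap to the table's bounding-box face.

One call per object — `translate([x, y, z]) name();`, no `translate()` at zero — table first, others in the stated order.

table();
translate([576, -358, 0]) stool();
translate([576, 804, 0]) stool();
translate([-404, 223, 0]) stool();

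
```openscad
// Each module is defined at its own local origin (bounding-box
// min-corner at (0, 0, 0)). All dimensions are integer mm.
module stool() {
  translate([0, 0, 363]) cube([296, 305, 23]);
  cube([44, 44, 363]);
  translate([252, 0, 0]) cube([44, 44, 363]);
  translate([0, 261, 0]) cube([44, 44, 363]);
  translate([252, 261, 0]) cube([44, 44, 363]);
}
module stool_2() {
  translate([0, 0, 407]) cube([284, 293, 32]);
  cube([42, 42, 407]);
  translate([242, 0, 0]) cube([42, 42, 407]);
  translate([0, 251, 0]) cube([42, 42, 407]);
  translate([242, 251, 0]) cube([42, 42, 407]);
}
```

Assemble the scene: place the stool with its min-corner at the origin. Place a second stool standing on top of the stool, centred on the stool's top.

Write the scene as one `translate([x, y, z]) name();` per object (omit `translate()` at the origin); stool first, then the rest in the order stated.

stool();
translate([6, 6, 386]) stool_2();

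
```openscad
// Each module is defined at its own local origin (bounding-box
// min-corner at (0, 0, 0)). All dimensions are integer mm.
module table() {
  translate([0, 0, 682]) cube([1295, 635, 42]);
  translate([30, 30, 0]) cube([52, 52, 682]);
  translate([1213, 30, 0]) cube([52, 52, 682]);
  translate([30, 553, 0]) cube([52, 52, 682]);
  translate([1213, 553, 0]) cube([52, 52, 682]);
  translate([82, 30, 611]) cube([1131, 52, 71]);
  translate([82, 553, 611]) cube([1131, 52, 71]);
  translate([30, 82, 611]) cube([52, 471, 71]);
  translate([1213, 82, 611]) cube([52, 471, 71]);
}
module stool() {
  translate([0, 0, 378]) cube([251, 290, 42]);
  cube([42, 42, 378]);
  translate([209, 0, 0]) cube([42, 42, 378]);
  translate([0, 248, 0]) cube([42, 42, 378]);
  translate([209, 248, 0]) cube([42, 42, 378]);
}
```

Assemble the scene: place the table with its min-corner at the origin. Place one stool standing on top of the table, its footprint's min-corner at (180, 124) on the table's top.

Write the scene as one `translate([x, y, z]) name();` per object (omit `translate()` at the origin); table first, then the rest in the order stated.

table();
translate([180, 124, 724]) stool();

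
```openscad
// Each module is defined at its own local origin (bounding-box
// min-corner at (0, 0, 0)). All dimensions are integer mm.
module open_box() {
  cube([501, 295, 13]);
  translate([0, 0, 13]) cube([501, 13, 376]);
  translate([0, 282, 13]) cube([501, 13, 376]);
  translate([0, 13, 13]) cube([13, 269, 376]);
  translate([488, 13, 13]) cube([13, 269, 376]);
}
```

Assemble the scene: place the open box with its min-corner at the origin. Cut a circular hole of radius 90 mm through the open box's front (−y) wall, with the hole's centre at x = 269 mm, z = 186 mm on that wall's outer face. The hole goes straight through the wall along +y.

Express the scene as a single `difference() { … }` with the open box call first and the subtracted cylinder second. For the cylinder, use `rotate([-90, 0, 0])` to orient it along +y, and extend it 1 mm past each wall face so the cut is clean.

difference() {
  open_box();
  translate([269, -1, 186]) rotate([-90, 0, 0]) cylinder(h = 15, r = 90);
}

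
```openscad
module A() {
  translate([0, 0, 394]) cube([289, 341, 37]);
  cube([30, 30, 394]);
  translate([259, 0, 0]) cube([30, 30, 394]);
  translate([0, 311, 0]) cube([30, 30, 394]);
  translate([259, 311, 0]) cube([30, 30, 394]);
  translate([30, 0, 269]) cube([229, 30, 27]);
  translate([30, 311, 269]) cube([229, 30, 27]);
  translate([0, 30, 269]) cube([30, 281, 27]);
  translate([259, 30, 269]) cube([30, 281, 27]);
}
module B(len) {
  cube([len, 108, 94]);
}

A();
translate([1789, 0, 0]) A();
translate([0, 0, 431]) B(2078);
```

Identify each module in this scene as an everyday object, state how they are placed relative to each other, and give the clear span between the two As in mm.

A is a stool. B is a beam. A beam spans the tops of two stools. The clear span between the two stools is 1500 mm.

Second stool starts at x = 1789; first ends at x = 289; clear span = 1789 − 289 = 1500 mm.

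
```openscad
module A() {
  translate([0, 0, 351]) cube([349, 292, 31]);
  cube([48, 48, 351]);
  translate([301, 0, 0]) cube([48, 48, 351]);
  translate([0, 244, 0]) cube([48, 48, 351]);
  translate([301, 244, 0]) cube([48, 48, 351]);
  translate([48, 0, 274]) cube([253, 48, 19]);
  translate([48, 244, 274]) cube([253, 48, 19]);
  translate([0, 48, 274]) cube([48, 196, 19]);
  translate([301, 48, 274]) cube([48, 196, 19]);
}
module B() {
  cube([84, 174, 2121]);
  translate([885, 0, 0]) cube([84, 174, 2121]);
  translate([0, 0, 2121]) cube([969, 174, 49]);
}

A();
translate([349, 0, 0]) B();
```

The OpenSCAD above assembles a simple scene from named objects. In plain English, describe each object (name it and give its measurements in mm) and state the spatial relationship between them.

A is a four-legged stool. The seat is a 349×292×31 mm slab whose top surface is at z = 382 mm; four square legs, each 48×48 mm in cross-section, run from the floor (z = 0) to the underside of the seat, each flush with a corner of the seat. Four stretchers, 48 mm wide and 19 mm tall, connect adjacent legs with their undersides at z = 274 mm, each running between the inner faces of the legs it joins and aligned with the legs' outer faces on the other axis.

B is a door frame. The clear opening is 801 mm wide and 2121 mm high. Two 84 mm wide jambs, 174 mm deep, stand either side of the opening from the floor to the top of the opening. A 49 mm thick head sits across the top of both jambs, spanning the full outside width of the frame.

The door frame is against the stool's +x side, with their −y faces flush.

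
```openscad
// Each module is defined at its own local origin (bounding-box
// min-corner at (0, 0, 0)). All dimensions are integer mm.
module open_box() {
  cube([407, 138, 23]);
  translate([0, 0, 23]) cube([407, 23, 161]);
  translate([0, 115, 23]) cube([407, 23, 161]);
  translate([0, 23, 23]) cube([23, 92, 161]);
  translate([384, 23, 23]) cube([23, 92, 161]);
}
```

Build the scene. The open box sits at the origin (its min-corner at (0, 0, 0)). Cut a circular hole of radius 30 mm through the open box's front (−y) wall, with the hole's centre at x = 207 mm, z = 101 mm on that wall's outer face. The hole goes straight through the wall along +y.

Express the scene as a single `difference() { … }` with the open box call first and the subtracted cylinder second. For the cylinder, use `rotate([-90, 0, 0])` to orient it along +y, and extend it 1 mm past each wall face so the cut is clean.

difference() {
  open_box();
  translate([207, -1, 101]) rotate([-90, 0, 0]) cylinder(h = 25, r = 30);
}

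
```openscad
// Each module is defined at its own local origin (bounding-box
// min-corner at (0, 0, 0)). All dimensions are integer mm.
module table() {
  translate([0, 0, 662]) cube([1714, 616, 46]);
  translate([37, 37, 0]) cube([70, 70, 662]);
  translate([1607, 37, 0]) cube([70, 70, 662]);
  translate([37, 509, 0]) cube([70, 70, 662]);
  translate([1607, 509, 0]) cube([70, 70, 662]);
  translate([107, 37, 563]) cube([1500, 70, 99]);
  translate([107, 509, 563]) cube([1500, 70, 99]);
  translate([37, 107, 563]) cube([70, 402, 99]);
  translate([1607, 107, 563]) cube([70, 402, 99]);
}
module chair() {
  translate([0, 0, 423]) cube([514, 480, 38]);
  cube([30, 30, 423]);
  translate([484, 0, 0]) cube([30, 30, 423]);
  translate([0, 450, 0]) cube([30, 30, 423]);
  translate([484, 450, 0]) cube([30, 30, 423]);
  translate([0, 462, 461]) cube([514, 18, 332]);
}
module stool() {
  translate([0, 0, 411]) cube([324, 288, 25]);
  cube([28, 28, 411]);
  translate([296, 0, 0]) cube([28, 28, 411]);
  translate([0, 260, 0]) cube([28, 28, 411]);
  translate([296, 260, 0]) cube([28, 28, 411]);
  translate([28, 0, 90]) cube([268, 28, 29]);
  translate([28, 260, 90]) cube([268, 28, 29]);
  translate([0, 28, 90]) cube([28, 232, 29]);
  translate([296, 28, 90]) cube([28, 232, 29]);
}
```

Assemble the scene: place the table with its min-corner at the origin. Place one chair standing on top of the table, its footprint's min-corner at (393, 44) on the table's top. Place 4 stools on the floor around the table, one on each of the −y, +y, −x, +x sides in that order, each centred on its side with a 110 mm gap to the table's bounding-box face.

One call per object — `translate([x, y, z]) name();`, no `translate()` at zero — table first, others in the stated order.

table();
translate([393, 44, 708]) chair();
translate([695, -398, 0]) stool();
translate([695, 726, 0]) stool();
translate([-434, 164, 0]) stool();
translate([1824, 164, 0]) stool();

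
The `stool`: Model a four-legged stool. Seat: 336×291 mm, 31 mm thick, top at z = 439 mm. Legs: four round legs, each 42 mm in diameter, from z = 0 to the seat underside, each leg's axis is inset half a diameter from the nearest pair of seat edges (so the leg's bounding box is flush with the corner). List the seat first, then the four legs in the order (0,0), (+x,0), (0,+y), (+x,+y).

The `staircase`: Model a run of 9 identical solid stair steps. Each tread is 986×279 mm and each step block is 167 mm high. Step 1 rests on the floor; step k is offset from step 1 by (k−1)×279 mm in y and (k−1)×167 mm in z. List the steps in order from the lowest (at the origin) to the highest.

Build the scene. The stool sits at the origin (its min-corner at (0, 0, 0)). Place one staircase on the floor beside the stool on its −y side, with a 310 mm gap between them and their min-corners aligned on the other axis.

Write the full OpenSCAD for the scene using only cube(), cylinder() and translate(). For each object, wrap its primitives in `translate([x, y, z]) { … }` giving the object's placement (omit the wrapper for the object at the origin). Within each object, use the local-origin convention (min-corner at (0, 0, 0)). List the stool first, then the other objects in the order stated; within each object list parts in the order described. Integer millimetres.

translate([0, 0, 408]) cube([336, 291, 31]);
translate([21, 21, 0]) cylinder(h = 408, r = 21);
translate([315, 21, 0]) cylinder(h = 408, r = 21);
translate([21, 270, 0]) cylinder(h = 408, r = 21);
translate([315, 270, 0]) cylinder(h = 408, r = 21);
translate([0, -2821, 0]) {
  cube([986, 279, 167]);
  translate([0, 279, 167]) cube([986, 279, 167]);
  translate([0, 558, 334]) cube([986, 279, 167]);
  translate([0, 837, 501]) cube([986, 279, 167]);
  translate([0, 1116, 668]) cube([986, 279, 167]);
  translate([0, 1395, 835]) cube([986, 279, 167]);
  translate([0, 1674, 1002]) cube([986, 279, 167]);
  translate([0, 1953, 1169]) cube([986, 279, 167]);
  translate([0, 2232, 1336]) cube([986, 279, 167]);
}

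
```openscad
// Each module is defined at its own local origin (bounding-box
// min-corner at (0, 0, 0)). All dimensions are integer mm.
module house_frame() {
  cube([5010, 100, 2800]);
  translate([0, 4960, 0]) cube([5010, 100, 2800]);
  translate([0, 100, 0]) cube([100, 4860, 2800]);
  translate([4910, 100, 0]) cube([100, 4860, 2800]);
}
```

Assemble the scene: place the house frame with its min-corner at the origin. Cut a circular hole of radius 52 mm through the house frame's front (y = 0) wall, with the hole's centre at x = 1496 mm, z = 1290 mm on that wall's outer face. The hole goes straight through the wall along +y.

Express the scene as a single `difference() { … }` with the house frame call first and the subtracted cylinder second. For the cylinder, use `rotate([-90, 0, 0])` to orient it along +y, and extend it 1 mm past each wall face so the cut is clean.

difference() {
  house_frame();
  translate([1496, -1, 1290]) rotate([-90, 0, 0]) cylinder(h = 102, r = 52);
}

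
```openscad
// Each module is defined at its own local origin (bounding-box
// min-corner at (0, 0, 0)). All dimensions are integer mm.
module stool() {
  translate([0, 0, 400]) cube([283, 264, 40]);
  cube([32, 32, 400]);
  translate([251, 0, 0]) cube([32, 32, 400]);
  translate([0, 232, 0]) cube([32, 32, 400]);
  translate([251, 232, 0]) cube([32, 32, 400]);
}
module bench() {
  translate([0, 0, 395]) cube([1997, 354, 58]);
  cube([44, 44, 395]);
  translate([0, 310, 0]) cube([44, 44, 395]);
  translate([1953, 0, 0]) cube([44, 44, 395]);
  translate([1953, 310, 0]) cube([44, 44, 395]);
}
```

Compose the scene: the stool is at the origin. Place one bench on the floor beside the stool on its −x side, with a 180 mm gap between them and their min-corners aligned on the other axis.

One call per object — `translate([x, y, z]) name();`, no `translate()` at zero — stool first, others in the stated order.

stool();
translate([-2177, 0, 0]) bench();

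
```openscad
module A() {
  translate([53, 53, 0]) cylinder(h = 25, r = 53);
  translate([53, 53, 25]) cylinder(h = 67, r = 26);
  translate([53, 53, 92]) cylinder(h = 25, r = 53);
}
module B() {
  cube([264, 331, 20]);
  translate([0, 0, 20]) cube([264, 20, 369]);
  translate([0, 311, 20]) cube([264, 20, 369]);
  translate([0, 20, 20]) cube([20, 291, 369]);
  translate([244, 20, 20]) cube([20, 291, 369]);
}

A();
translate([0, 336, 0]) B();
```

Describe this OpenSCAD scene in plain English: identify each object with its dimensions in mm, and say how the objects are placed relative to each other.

A is a spool: two coaxial disc flanges of radius 53 mm and thickness 25 mm, joined by a core cylinder of radius 26 mm and height 67 mm. The lower flange rests on z = 0 and the three cylinders share a vertical axis.

B is an open storage box with external size 264×331×389 mm and wall thickness 20 mm (the base is also 20 mm thick). The base covers the whole footprint; the four walls stand on the base, with the y-facing walls full-width and the x-facing walls fitting between their inner faces.

The open box is on the floor beside the spool on its +y side.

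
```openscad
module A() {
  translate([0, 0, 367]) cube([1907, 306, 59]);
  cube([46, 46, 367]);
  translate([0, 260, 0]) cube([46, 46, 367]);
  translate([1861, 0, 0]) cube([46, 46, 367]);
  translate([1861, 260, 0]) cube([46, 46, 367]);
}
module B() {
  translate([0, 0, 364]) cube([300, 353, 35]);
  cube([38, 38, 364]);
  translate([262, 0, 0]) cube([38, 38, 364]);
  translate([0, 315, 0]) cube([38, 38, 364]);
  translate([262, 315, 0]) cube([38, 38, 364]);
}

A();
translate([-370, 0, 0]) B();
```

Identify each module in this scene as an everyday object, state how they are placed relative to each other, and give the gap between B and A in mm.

A is a bench. B is a stool. The stool is on the floor beside the bench on its −x side. The gap between the stool and the bench is 70 mm.

The stool's nearest face is 70 mm from the bench's −x face.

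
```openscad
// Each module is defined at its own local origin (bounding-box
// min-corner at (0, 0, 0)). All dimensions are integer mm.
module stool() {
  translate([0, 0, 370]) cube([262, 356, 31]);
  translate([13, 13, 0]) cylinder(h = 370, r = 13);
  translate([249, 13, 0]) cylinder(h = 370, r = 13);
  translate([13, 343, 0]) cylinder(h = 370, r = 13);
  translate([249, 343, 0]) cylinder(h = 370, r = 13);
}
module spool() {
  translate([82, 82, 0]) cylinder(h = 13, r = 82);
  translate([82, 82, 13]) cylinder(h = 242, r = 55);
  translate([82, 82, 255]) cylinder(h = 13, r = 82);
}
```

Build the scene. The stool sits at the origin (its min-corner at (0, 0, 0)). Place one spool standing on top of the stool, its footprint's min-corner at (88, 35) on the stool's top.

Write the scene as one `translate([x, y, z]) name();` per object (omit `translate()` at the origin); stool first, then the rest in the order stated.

stool();
translate([88, 35, 401]) spool();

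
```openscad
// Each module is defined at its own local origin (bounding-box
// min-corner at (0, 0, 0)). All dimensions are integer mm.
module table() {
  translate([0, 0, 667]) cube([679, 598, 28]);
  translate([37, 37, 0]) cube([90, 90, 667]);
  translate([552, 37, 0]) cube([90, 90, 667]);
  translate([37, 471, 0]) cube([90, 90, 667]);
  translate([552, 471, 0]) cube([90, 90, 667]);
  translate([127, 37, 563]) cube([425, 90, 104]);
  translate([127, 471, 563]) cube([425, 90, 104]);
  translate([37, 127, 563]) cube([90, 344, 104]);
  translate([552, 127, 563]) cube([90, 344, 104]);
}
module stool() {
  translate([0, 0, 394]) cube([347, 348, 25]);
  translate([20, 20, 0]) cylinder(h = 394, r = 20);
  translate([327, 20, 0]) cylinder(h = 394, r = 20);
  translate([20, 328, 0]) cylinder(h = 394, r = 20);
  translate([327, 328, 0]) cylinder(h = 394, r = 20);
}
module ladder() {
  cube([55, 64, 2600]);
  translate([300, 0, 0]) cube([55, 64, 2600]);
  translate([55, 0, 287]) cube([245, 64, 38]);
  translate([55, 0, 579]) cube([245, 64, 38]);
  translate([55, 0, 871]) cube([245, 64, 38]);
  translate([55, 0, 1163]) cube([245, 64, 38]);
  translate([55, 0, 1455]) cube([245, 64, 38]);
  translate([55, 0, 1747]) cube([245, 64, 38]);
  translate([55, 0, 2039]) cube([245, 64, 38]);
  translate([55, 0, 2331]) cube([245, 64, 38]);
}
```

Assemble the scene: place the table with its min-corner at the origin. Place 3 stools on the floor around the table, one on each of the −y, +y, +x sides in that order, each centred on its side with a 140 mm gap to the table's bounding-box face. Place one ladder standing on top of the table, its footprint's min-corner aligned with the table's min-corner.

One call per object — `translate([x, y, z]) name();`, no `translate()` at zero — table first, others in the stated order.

table();
translate([166, -488, 0]) stool();
translate([166, 738, 0]) stool();
translate([819, 125, 0]) stool();
translate([0, 0, 695]) ladder();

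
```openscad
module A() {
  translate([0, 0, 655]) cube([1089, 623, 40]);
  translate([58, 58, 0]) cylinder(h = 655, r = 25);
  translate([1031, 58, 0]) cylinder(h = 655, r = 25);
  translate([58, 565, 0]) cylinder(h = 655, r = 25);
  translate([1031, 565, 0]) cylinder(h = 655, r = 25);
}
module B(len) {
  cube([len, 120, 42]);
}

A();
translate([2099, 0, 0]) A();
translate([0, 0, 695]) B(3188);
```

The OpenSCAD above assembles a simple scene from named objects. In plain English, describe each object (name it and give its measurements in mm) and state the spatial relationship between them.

A is a rectangular dining table. The top is 1089×623×40 mm with its upper surface at z = 695 mm. It stands on four round legs of 50 mm diameter, each leg's bounding box inset 33 mm from the nearest pair of top edges, running from the floor to the underside of the top.

B is a rectangular beam 3188 mm long (x), 120 mm deep (y), 42 mm thick (z).

The beam spans the tops of two tables placed 1010 mm apart, resting at z = 695 mm.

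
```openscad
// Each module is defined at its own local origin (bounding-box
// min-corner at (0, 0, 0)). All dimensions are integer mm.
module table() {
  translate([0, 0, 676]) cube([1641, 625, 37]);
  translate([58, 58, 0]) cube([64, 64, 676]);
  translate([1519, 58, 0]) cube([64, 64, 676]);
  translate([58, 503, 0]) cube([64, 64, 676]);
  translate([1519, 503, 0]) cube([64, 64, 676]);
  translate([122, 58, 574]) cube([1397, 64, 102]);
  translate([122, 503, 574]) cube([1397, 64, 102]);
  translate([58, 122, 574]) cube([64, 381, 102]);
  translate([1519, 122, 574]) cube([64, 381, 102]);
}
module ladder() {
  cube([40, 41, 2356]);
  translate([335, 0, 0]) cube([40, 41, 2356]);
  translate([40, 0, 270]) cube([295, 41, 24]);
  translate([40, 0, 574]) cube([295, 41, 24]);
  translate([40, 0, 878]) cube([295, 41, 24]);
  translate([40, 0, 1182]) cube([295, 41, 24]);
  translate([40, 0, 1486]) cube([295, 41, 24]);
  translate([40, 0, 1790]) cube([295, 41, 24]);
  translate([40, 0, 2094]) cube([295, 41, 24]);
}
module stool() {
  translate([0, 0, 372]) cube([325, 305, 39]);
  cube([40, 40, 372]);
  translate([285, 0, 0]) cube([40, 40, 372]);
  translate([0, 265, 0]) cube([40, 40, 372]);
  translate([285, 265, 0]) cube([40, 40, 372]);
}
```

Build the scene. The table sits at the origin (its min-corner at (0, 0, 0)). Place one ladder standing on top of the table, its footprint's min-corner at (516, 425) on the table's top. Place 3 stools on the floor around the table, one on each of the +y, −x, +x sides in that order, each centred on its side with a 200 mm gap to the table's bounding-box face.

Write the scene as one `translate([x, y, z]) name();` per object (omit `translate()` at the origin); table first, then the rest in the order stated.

table();
translate([516, 425, 713]) ladder();
translate([658, 825, 0]) stool();
translate([-525, 160, 0]) stool();
translate([1841, 160, 0]) stool();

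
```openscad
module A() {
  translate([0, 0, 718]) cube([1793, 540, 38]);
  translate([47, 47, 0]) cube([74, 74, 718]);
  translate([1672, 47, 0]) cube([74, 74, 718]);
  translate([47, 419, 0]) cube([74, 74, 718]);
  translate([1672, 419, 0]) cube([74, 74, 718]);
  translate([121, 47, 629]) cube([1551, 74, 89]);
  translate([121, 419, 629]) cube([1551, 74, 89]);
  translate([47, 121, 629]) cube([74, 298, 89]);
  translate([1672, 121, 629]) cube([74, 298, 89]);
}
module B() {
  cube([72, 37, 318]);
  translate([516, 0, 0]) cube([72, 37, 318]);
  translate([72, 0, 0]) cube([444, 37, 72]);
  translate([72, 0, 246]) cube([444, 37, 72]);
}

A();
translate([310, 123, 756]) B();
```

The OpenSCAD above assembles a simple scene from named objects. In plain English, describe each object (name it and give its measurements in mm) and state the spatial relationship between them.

A is a table: top 1793 mm (x) × 540 mm (y), 38 mm thick, upper face at z = 756 mm, on four 74×74 mm square legs, each inset 47 mm from the nearest pair of top edges, running from z = 0 to the bottom of the top. Four apron rails, 74 mm thick and 89 mm tall, run between adjacent legs with their top edges flush with the underside of the top and their outer faces flush with the legs' outer faces.

B is a rectangular picture frame lying in the x–z plane (depth along y). The opening is 444 mm wide (x) by 174 mm tall (z), surrounded by a border 72 mm wide on all four sides. The frame is 37 mm deep and is made of two full-height vertical stiles with two horizontal rails fitted between them.

The picture frame is on top of the table.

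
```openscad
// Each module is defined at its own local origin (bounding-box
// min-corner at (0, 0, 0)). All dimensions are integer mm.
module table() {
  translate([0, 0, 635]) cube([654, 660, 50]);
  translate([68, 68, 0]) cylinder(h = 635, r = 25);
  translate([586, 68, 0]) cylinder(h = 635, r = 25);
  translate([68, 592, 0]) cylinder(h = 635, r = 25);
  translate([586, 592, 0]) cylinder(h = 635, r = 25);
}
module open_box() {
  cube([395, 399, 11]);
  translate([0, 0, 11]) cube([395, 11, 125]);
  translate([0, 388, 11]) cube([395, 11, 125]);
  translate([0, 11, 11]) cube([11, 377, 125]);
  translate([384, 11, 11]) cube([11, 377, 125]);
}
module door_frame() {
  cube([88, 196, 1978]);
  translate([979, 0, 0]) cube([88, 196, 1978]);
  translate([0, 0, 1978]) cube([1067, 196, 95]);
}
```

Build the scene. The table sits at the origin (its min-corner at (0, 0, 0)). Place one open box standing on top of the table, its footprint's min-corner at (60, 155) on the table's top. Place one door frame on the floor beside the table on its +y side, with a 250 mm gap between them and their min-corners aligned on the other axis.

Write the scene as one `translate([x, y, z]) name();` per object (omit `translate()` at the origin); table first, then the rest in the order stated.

table();
translate([60, 155, 685]) open_box();
translate([0, 910, 0]) door_frame();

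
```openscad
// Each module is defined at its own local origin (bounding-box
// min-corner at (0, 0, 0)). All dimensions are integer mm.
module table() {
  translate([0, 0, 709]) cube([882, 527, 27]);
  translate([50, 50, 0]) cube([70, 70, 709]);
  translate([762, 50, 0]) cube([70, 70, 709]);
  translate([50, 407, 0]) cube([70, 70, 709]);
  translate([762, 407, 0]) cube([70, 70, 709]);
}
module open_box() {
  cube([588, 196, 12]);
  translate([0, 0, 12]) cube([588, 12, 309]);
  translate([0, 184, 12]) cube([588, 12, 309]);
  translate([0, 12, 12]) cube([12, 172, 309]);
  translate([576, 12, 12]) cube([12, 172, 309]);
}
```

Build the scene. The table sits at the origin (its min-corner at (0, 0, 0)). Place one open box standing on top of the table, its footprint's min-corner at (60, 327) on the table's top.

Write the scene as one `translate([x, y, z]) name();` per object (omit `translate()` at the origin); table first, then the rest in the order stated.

table();
translate([60, 327, 736]) open_box();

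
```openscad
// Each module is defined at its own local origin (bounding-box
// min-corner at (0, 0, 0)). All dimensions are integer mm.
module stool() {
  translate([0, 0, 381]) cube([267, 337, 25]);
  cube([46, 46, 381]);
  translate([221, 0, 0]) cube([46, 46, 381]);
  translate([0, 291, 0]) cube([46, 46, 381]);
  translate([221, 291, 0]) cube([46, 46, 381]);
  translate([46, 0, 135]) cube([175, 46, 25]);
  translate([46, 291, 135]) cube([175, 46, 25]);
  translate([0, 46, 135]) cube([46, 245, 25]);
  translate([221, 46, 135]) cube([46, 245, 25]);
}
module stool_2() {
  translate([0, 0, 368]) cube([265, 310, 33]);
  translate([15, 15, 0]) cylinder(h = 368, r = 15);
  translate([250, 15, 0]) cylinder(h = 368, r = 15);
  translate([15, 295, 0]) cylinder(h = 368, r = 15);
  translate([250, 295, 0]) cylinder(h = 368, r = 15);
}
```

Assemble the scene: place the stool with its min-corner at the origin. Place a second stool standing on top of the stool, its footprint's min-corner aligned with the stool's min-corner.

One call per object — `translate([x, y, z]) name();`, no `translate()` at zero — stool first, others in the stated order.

stool();
translate([0, 0, 406]) stool_2();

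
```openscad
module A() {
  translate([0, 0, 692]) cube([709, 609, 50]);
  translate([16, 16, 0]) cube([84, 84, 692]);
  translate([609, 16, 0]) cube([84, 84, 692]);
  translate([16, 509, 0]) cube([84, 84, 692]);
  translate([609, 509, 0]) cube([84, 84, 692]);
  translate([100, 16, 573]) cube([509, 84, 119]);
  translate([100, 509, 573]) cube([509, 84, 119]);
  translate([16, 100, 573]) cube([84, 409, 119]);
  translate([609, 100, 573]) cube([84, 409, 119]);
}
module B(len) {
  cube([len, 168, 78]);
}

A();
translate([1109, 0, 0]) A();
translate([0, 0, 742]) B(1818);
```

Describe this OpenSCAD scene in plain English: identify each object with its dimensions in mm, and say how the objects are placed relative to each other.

A is a table: top 709 mm (x) × 609 mm (y), 50 mm thick, upper face at z = 742 mm, on four 84×84 mm square legs, each inset 16 mm from the nearest pair of top edges, running from z = 0 to the bottom of the top. Four apron rails, 84 mm thick and 119 mm tall, run between adjacent legs with their top edges flush with the underside of the top and their outer faces flush with the legs' outer faces.

B is a rectangular beam 1818 mm long (x), 168 mm deep (y), 78 mm thick (z).

The beam spans the tops of two tables placed 400 mm apart, resting at z = 742 mm.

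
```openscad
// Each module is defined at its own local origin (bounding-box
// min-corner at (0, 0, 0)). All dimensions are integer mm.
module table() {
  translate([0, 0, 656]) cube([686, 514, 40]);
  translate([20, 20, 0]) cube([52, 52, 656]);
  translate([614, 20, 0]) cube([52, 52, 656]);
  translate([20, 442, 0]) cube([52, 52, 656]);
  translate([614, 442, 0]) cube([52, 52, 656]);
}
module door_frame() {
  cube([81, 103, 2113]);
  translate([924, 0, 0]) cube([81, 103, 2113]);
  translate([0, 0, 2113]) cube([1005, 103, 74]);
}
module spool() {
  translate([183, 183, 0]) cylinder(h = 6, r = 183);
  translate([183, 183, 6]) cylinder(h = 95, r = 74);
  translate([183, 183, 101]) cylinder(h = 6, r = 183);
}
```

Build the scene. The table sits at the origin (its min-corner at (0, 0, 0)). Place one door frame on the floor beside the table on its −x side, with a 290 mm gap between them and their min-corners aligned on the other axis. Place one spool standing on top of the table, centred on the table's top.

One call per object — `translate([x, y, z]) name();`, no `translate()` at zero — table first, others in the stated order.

table();
translate([-1295, 0, 0]) door_frame();
translate([160, 74, 696]) spool();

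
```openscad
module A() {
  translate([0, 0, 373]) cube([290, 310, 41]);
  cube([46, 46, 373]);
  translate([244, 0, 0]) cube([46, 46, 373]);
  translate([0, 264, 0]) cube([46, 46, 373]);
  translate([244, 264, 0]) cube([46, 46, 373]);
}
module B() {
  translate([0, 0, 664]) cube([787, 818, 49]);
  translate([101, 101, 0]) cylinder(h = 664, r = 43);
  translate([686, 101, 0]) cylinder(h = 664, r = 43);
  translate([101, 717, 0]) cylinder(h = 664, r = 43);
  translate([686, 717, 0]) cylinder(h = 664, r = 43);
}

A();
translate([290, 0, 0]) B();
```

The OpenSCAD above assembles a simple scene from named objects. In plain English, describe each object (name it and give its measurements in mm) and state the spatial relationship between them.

A is a simple wooden stool: a rectangular seat 290 mm (x) by 310 mm (y), 41 mm thick, top face at z = 414 mm, on four square legs, each 46×46 mm in cross-section. The legs rest on z = 0, each flush with a corner of the seat.

B is a rectangular dining table. The top is 787×818×49 mm with its upper surface at z = 713 mm. It stands on four round legs of 86 mm diameter, each leg's bounding box inset 58 mm from the nearest pair of top edges, running from the floor to the underside of the top.

The table is against the stool's +x side, with their −y faces flush.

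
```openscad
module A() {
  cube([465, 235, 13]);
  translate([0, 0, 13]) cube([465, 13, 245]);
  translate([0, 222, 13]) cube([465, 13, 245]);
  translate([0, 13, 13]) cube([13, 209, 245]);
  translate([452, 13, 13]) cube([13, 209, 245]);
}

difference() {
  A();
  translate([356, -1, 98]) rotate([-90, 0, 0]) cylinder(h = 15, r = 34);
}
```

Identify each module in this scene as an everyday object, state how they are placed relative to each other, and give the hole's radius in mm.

A is an open box. The open box has a circular hole through its front wall. The hole's radius is 34 mm.

The subtracted cylinder has r = 34 mm.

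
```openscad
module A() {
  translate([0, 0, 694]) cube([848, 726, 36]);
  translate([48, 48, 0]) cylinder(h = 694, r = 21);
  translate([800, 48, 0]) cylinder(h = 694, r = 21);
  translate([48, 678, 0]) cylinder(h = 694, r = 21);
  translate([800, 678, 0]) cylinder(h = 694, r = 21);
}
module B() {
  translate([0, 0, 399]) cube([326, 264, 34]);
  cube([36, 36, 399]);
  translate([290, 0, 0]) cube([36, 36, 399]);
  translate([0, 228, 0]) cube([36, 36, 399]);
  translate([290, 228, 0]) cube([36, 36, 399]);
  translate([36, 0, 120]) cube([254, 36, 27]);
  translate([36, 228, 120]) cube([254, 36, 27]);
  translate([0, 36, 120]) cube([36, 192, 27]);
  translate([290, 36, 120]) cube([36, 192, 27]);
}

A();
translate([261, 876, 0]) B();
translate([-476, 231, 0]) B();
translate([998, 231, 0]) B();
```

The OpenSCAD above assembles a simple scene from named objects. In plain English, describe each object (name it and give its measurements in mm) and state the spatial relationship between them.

A is a rectangular dining table. The top is 848×726×36 mm with its upper surface at z = 730 mm. It stands on four round legs of 42 mm diameter, each leg's bounding box inset 27 mm from the nearest pair of top edges, running from the floor to the underside of the top.

B is a four-legged stool. The seat is 326×264 mm, 34 mm thick, top at z = 433 mm. It stands on four square legs, each 36×36 mm in cross-section, from z = 0 to the seat underside, each flush with a corner of the seat. Four stretchers, 36 mm wide and 27 mm tall, connect adjacent legs with their undersides at z = 120 mm, each running between the inner faces of the legs it joins and aligned with the legs' outer faces on the other axis.

Three stools sit around the table at the +y, −x, +x sides.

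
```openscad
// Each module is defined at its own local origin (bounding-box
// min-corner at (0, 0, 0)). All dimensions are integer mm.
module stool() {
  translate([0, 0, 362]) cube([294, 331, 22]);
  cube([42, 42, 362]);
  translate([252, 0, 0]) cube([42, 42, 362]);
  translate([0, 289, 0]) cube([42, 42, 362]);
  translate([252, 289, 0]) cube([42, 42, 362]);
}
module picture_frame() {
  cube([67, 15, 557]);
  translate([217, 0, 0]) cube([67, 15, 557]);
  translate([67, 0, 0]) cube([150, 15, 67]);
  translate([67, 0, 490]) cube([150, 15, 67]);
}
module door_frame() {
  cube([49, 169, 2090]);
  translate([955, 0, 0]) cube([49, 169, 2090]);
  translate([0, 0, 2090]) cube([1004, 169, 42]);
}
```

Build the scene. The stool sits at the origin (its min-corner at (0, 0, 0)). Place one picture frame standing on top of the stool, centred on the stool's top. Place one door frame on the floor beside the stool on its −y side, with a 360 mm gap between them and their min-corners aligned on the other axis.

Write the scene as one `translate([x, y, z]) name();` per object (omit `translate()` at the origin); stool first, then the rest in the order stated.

stool();
translate([5, 158, 384]) picture_frame();
translate([0, -529, 0]) door_frame();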